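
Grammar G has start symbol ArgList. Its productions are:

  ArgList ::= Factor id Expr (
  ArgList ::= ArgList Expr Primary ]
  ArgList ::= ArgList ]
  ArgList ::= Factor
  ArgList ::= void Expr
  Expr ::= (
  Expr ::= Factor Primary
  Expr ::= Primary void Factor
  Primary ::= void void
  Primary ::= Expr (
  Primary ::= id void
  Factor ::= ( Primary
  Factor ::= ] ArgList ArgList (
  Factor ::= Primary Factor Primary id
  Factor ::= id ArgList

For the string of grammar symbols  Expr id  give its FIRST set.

Add FIRST(Expr) = { (, ], id, void }; Expr is not nullable, stop.

{ (, ], id, void }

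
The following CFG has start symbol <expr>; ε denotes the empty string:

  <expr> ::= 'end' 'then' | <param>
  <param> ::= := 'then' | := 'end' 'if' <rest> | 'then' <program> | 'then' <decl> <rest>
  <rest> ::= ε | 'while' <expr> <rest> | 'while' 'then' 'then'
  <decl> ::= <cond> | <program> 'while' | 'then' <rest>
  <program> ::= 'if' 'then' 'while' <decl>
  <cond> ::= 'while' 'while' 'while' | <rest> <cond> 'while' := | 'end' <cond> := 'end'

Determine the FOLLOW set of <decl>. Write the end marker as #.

In <param> ::= 'then' <decl> <rest>: add FIRST(<rest>)\{ε} = { 'while' }.
  Since <rest> is nullable, also add FOLLOW(<param>) = { #, 'end', 'while' }.
In <program> ::= 'if' 'then' 'while' <decl>: <decl> is at the end, add FOLLOW(<program>) = { #, 'end', 'while' }.
Union: FOLLOW(<decl>) = { #, 'end', 'while' }.

{ #, 'end', 'while' }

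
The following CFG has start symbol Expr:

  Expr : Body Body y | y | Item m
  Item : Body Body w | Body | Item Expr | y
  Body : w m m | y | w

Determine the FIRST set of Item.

{ w, y }

From Item : Body Body w: add FIRST(Body) = { w, y }.
From Item : Body: add FIRST(Body) = { w, y }.
From Item : Item Expr: add FIRST(Item) = { w, y }.
Item : y contributes {y}.
Union: FIRST(Item) = { w, y }.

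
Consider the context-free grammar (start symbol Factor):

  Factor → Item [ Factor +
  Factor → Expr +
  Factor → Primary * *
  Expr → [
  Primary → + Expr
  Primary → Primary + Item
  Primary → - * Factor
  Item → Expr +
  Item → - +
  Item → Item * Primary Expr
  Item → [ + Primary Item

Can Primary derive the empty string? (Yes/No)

No

No nonterminal in this grammar is nullable.
No production of Primary has an RHS whose symbols are all nullable, so Primary is not nullable.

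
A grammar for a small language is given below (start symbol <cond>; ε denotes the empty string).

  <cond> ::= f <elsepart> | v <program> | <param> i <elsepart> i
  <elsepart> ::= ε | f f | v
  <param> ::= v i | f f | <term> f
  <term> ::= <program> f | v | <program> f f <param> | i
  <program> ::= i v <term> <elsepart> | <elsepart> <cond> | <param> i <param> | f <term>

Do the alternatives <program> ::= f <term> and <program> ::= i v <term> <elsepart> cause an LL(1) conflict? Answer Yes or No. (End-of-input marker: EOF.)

FIRST(f <term>) = { f } and FIRST(i v <term> <elsepart>) = { i }.
The FIRST sets are disjoint and neither alternative is nullable — no conflict.

No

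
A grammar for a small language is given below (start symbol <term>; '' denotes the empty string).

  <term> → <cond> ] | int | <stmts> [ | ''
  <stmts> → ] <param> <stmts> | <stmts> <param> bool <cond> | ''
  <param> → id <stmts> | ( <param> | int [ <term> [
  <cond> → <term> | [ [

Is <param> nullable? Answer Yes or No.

Nullable nonterminals: <cond>, <stmts>, <term>.
No production of <param> has an RHS whose symbols are all nullable, so <param> is not nullable.

No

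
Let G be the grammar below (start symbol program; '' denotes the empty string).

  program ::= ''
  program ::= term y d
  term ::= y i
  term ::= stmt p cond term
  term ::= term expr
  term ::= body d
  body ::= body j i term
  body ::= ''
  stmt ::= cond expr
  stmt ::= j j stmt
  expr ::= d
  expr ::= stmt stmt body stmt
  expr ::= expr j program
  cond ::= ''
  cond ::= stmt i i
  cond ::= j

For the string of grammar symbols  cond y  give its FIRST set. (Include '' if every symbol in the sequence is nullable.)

Add FIRST(cond)\{''} = { d, j }; cond is nullable, continue.
y is a terminal; add {y} and stop.

{ d, j, y }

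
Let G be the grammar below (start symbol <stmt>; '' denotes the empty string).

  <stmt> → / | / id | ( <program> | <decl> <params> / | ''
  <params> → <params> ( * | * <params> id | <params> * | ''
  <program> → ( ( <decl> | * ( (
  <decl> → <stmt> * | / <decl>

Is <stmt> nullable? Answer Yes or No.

<stmt> has an ''-production, so <stmt> ⇒ ''.

Yes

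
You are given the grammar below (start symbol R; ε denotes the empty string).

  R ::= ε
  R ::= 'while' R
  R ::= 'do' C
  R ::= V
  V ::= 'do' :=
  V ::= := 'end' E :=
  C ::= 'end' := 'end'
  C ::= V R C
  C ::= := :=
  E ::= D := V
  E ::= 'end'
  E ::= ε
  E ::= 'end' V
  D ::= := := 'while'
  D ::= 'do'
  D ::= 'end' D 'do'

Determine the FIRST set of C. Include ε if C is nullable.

{ 'do', 'end', := }

C ::= 'end' := 'end' contributes {'end'}.
From C ::= V R C: add FIRST(V) = { 'do', := }.
C ::= := := contributes {:=}.
Union: FIRST(C) = { 'do', 'end', := }.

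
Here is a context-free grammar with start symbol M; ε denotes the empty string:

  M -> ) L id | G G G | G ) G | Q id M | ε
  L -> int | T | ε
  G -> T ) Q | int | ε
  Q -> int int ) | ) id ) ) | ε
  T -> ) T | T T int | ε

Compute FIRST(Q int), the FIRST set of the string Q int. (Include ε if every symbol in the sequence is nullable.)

Add FIRST(Q)\{ε} = { ), int }; Q is nullable, continue.
int is a terminal; add {int} and stop.

{ ), int }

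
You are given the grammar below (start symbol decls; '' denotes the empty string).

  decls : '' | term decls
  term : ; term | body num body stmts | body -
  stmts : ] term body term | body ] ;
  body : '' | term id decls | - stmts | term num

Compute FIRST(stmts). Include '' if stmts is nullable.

{ -, ;, ], num }

stmts : ] term body term contributes {]}.
From stmts : body ] ;: body nullable, take FIRST(body) ∪ {]} = { -, ;, ], num }.
Union: FIRST(stmts) = { -, ;, ], num }.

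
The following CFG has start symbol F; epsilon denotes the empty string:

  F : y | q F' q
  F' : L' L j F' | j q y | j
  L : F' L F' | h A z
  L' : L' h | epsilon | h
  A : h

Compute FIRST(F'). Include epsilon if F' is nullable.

From F' : L' L j F': L' nullable, take FIRST(L') ∪ FIRST(L) = { h, j }.
F' : j q y contributes {j}.
F' : j contributes {j}.
Union: FIRST(F') = { h, j }.

{ h, j }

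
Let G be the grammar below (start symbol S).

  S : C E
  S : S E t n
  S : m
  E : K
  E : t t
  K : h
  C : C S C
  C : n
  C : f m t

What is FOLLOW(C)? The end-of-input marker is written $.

In S : C E: add FIRST(E) = { h, t }.
In C : C S C: add FIRST(S C) = { f, m, n }.
In C : C S C: C is at the end, add FOLLOW(C) = { f, h, m, n, t }.
Union: FOLLOW(C) = { f, h, m, n, t }.

{ f, h, m, n, t }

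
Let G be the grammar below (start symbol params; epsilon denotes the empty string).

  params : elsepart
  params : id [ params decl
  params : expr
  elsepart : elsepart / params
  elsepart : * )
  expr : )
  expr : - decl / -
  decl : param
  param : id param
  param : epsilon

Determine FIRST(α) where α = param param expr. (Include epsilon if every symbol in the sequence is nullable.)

Add FIRST(param)\{epsilon} = { id }; param is nullable, continue.
Add FIRST(param)\{epsilon} = { id }; param is nullable, continue.
Add FIRST(expr) = { ), - }; expr is not nullable, stop.

{ ), -, id }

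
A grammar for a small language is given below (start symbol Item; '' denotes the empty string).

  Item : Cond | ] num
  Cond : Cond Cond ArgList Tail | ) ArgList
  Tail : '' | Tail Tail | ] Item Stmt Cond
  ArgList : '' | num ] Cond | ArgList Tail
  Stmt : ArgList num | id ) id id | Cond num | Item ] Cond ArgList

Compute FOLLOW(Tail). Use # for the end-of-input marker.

{ #, ), ], id, num }

In Cond : Cond Cond ArgList Tail: Tail is at the end, add FOLLOW(Cond) = { #, ), ], id, num }.
In Tail : Tail Tail: add FIRST(Tail)\{''} = { ] }.
  Since Tail is nullable, also add FOLLOW(Tail) = { #, ), ], id, num }.
In Tail : Tail Tail: Tail is at the end, add FOLLOW(Tail) = { #, ), ], id, num }.
In ArgList : ArgList Tail: Tail is at the end, add FOLLOW(ArgList) = { #, ), ], id, num }.
Union: FOLLOW(Tail) = { #, ), ], id, num }.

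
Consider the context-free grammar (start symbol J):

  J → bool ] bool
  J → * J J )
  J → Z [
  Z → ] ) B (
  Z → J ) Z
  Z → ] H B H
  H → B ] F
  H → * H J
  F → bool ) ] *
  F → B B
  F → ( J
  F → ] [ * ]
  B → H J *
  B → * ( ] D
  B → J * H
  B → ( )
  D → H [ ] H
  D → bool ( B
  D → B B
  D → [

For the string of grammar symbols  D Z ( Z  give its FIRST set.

{ (, *, [, ], bool }

Add FIRST(D) = { (, *, [, ], bool }; D is not nullable, stop.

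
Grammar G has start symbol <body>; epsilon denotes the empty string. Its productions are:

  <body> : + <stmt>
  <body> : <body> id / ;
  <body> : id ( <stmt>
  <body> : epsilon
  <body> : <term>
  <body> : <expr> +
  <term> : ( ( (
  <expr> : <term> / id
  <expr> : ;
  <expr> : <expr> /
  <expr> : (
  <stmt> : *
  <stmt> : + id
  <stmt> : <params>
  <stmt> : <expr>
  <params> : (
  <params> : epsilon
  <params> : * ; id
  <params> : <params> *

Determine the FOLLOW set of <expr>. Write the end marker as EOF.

In <body> : <expr> +: add FIRST(+) = { + }.
In <expr> : <expr> /: add FIRST(/) = { / }.
In <stmt> : <expr>: <expr> is at the end, add FOLLOW(<stmt>) = { EOF, id }.
Union: FOLLOW(<expr>) = { EOF, +, /, id }.

{ EOF, +, /, id }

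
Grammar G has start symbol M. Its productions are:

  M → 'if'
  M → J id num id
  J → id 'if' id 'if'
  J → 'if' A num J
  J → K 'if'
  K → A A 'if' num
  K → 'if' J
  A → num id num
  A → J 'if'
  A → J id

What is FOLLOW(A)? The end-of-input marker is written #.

{ 'if', id, num }

In J → 'if' A num J: add FIRST(num J) = { num }.
In K → A A 'if' num: add FIRST(A 'if' num) = { 'if', id, num }.
In K → A A 'if' num: add FIRST('if' num) = { 'if' }.
Union: FOLLOW(A) = { 'if', id, num }.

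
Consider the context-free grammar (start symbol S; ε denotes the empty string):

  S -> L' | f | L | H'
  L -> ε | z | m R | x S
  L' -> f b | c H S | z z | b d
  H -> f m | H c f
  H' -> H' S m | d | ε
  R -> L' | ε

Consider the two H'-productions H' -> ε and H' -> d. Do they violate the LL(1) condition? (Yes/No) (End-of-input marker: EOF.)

FIRST(ε) = { ε } and FIRST(d) = { d }.
The first alternative is nullable and FOLLOW(H') = { EOF, b, c, d, f, m, x, z } shares d with FIRST of the second — conflict.

Yes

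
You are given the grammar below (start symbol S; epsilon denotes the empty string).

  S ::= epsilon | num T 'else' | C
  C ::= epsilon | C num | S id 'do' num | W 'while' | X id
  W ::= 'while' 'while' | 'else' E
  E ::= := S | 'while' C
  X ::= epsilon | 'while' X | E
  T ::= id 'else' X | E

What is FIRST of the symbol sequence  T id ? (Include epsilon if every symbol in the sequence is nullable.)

{ 'while', :=, id }

Add FIRST(T) = { 'while', :=, id }; T is not nullable, stop.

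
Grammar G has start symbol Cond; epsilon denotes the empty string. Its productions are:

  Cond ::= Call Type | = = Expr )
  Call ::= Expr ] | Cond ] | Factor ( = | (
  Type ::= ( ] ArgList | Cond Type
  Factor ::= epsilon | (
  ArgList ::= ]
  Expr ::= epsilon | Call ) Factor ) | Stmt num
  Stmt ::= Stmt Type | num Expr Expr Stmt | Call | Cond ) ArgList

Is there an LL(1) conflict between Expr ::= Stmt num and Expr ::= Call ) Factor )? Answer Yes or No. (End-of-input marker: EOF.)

FIRST(Stmt num) = { (, =, ], num } and FIRST(Call ) Factor )) = { (, =, ], num }.
Both contain (, so the two alternatives are not disjoint — LL(1) conflict.

Yes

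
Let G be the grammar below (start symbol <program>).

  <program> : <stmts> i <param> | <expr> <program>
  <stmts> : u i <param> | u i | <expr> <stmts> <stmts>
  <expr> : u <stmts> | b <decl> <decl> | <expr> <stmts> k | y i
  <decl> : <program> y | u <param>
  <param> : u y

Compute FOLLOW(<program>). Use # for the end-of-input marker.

<program> is the start symbol, so # ∈ FOLLOW(<program>).
In <program> : <expr> <program>: <program> is at the end, add FOLLOW(<program>) = { #, y }.
In <decl> : <program> y: add FIRST(y) = { y }.
Union: FOLLOW(<program>) = { #, y }.

{ #, y }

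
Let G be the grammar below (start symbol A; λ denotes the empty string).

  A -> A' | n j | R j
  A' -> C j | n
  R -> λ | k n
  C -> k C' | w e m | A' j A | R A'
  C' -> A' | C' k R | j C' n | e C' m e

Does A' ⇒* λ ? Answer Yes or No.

Nullable nonterminals: R.
No production of A' has an RHS whose symbols are all nullable, so A' is not nullable.

No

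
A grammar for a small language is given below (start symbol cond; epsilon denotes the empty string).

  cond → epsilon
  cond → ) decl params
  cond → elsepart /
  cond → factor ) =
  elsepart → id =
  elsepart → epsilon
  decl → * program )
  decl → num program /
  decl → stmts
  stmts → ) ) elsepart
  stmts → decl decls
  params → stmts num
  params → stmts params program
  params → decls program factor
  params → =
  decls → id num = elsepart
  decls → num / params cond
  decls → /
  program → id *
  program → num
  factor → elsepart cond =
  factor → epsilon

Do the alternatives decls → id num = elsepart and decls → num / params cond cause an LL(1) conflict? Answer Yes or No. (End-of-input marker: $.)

No

FIRST(id num = elsepart) = { id } and FIRST(num / params cond) = { num }.
The FIRST sets are disjoint and neither alternative is nullable — no conflict.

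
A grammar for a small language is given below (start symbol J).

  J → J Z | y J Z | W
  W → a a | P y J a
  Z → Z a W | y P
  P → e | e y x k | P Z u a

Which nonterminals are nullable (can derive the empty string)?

{ } (none)

No nonterminal has an empty production or an RHS whose symbols are all nullable.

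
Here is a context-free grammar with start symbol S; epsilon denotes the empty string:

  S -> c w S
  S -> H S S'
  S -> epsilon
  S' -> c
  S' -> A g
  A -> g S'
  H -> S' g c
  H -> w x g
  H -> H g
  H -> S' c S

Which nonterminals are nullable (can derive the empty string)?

{ S }

Directly nullable (have an epsilon-production): S.
No other nonterminal has a production whose RHS symbols are all nullable.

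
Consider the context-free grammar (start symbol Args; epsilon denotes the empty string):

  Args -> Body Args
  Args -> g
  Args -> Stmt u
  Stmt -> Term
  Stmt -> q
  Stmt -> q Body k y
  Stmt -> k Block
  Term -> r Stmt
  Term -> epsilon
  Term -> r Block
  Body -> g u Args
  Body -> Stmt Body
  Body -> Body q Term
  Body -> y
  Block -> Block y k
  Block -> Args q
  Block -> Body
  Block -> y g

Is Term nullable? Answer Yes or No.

Term has an epsilon-production, so Term ⇒ epsilon.

Yes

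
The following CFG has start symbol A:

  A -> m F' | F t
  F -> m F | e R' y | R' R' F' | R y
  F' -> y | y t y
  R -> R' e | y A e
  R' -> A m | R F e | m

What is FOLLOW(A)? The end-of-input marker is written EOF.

A is the start symbol, so EOF ∈ FOLLOW(A).
In R -> y A e: add FIRST(e) = { e }.
In R' -> A m: add FIRST(m) = { m }.
Union: FOLLOW(A) = { EOF, e, m }.

{ EOF, e, m }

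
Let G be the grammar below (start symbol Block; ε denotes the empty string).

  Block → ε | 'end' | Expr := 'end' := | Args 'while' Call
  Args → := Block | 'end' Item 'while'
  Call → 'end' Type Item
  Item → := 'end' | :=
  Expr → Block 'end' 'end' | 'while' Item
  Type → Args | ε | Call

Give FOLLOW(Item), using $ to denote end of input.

In Args → 'end' Item 'while': add FIRST('while') = { 'while' }.
In Call → 'end' Type Item: Item is at the end, add FOLLOW(Call) = { $, 'end', 'while', := }.
In Expr → 'while' Item: Item is at the end, add FOLLOW(Expr) = { := }.
Union: FOLLOW(Item) = { $, 'end', 'while', := }.

{ $, 'end', 'while', := }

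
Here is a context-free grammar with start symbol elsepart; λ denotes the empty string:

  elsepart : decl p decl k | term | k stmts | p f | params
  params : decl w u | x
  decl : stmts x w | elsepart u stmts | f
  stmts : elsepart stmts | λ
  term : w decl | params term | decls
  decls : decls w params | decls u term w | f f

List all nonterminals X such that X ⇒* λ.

{ stmts }

Directly nullable (have an λ-production): stmts.
No other nonterminal has a production whose RHS symbols are all nullable.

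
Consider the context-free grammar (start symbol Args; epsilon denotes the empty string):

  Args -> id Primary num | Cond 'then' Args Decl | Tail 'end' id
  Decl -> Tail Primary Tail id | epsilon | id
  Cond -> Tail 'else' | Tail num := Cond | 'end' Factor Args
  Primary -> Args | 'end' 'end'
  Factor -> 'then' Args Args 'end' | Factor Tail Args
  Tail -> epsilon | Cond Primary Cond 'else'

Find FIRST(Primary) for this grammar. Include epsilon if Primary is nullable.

{ 'else', 'end', id, num }

From Primary -> Args: add FIRST(Args) = { 'else', 'end', id, num }.
Primary -> 'end' 'end' contributes {'end'}.
Union: FIRST(Primary) = { 'else', 'end', id, num }.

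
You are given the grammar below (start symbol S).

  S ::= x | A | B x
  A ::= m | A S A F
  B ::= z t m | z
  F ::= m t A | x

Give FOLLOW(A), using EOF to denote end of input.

In S ::= A: A is at the end, add FOLLOW(S) = { EOF, m }.
In A ::= A S A F: add FIRST(S A F) = { m, x, z }.
In A ::= A S A F: add FIRST(F) = { m, x }.
In F ::= m t A: A is at the end, add FOLLOW(F) = { EOF, m, x, z }.
Union: FOLLOW(A) = { EOF, m, x, z }.

{ EOF, m, x, z }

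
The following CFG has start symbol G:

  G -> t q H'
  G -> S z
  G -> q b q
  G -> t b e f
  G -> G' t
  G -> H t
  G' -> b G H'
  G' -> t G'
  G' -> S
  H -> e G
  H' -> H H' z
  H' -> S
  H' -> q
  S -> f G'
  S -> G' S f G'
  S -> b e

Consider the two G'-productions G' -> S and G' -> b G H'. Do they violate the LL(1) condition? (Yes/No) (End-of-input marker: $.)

Yes

FIRST(S) = { b, f, t } and FIRST(b G H') = { b }.
Both contain b, so the two alternatives are not disjoint — LL(1) conflict.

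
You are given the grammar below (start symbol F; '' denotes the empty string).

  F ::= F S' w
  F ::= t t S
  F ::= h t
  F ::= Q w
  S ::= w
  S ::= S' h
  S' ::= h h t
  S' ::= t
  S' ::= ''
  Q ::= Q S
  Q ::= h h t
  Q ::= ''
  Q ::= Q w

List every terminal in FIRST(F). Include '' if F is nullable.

{ h, t, w }

From F ::= F S' w: add FIRST(F) = { h, t, w }.
F ::= t t S contributes {t}.
F ::= h t contributes {h}.
From F ::= Q w: Q nullable, take FIRST(Q) ∪ {w} = { h, t, w }.
Union: FIRST(F) = { h, t, w }.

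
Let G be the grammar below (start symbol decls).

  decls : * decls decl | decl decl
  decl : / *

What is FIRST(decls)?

decls : * decls decl contributes {*}.
From decls : decl decl: add FIRST(decl) = { / }.
Union: FIRST(decls) = { *, / }.

{ *, / }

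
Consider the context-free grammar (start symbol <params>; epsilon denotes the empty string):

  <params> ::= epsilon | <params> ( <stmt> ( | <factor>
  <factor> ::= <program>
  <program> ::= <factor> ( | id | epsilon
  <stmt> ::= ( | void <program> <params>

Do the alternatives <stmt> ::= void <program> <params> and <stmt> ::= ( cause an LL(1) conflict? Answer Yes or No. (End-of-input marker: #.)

FIRST(void <program> <params>) = { void } and FIRST(() = { ( }.
The FIRST sets are disjoint and neither alternative is nullable — no conflict.

No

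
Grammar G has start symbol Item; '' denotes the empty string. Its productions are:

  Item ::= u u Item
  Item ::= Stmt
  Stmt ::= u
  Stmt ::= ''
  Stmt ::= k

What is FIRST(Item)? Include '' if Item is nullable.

{ k, u, '' }

Item ::= u u Item contributes {u}.
From Item ::= Stmt: add FIRST(Stmt) = { k, u, '' } (including '' since Stmt is nullable).
Union: FIRST(Item) = { k, u, '' }.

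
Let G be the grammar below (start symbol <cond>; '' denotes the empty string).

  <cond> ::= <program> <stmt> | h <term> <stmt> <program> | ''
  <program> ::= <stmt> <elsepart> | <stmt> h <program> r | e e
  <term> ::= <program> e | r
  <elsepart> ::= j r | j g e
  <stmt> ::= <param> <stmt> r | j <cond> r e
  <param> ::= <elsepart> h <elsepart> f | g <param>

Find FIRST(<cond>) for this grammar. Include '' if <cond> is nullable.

{ e, g, h, j, '' }

From <cond> ::= <program> <stmt>: add FIRST(<program>) = { e, g, j }.
<cond> ::= h <term> <stmt> <program> contributes {h}.
<cond> ::= '' contributes ''.
Union: FIRST(<cond>) = { e, g, h, j, '' }.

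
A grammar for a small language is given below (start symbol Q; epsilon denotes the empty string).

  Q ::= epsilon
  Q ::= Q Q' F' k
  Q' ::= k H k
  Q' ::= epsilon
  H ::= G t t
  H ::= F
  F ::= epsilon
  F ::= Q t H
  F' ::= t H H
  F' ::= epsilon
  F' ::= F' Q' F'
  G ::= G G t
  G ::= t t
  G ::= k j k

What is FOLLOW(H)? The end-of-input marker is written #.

In Q' ::= k H k: add FIRST(k) = { k }.
In F ::= Q t H: H is at the end, add FOLLOW(F) = { k, t }.
In F' ::= t H H: add FIRST(H)\{epsilon} = { k, t }.
  Since H is nullable, also add FOLLOW(F') = { k, t }.
In F' ::= t H H: H is at the end, add FOLLOW(F') = { k, t }.
Union: FOLLOW(H) = { k, t }.

{ k, t }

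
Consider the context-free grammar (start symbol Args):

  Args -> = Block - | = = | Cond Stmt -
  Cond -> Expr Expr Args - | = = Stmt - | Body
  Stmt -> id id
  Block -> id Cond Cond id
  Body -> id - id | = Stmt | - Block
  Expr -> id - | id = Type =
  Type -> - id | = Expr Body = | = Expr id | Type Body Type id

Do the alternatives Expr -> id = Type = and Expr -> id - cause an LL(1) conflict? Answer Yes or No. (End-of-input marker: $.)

FIRST(id = Type =) = { id } and FIRST(id -) = { id }.
Both contain id, so the two alternatives are not disjoint — LL(1) conflict.

Yes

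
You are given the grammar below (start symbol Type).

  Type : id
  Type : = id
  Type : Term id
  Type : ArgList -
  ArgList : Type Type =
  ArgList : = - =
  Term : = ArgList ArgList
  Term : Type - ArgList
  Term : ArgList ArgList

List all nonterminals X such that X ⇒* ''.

{ } (none)

No nonterminal has an empty production or an RHS whose symbols are all nullable.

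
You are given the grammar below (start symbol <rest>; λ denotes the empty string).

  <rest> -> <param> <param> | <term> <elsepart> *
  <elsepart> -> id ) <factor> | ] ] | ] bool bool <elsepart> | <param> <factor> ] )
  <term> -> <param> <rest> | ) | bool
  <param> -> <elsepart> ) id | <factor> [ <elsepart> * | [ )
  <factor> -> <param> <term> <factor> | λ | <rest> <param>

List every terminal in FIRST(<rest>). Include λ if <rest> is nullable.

{ ), [, ], bool, id }

From <rest> -> <param> <param>: add FIRST(<param>) = { ), [, ], bool, id }.
From <rest> -> <term> <elsepart> *: add FIRST(<term>) = { ), [, ], bool, id }.
Union: FIRST(<rest>) = { ), [, ], bool, id }.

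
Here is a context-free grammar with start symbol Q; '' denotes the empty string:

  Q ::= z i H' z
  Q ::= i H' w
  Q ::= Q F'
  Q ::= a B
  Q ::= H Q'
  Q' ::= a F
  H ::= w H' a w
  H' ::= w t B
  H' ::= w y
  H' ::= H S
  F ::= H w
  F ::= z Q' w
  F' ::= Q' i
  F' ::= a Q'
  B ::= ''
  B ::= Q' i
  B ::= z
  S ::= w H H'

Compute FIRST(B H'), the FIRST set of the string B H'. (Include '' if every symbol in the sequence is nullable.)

{ a, w, z }

Add FIRST(B)\{''} = { a, z }; B is nullable, continue.
Add FIRST(H') = { w }; H' is not nullable, stop.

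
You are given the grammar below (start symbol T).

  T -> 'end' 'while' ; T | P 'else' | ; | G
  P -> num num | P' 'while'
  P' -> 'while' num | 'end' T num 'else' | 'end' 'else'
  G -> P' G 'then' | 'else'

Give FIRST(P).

P -> num num contributes {num}.
From P -> P' 'while': add FIRST(P') = { 'end', 'while' }.
Union: FIRST(P) = { 'end', 'while', num }.

{ 'end', 'while', num }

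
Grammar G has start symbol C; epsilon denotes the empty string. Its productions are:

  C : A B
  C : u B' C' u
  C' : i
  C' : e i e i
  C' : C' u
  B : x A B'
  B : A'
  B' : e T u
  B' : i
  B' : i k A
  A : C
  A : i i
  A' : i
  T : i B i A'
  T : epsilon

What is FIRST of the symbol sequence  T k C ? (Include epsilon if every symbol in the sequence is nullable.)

Add FIRST(T)\{epsilon} = { i }; T is nullable, continue.
k is a terminal; add {k} and stop.

{ i, k }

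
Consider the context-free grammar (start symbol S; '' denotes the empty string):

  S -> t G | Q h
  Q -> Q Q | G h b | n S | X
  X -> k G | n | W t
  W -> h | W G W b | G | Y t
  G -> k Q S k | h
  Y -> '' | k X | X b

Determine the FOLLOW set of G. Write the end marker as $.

In S -> t G: G is at the end, add FOLLOW(S) = { $, h, k, n, t }.
In Q -> G h b: add FIRST(h b) = { h }.
In X -> k G: G is at the end, add FOLLOW(X) = { b, h, k, n, t }.
In W -> W G W b: add FIRST(W b) = { h, k, n, t }.
In W -> G: G is at the end, add FOLLOW(W) = { b, h, k, t }.
Union: FOLLOW(G) = { $, b, h, k, n, t }.

{ $, b, h, k, n, t }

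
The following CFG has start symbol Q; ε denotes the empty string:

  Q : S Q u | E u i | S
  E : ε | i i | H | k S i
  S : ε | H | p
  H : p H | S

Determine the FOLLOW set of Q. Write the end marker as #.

{ #, u }

Q is the start symbol, so # ∈ FOLLOW(Q).
In Q : S Q u: add FIRST(u) = { u }.
Union: FOLLOW(Q) = { #, u }.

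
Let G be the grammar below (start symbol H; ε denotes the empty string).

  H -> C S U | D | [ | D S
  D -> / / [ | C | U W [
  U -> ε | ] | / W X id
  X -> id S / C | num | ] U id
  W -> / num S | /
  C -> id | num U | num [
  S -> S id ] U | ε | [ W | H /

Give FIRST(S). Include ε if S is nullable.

{ /, [, ], id, num, ε }

From S -> S id ] U: S nullable, take FIRST(S) ∪ {id} = { /, [, ], id, num }.
S -> ε contributes ε.
S -> [ W contributes {[}.
From S -> H /: add FIRST(H) = { /, [, ], id, num }.
Union: FIRST(S) = { /, [, ], id, num, ε }.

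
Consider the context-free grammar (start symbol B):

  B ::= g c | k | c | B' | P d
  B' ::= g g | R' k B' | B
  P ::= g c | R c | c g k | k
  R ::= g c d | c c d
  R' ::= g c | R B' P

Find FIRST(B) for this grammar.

B ::= g c contributes {g}.
B ::= k contributes {k}.
B ::= c contributes {c}.
From B ::= B': add FIRST(B') = { c, g, k }.
From B ::= P d: add FIRST(P) = { c, g, k }.
Union: FIRST(B) = { c, g, k }.

{ c, g, k }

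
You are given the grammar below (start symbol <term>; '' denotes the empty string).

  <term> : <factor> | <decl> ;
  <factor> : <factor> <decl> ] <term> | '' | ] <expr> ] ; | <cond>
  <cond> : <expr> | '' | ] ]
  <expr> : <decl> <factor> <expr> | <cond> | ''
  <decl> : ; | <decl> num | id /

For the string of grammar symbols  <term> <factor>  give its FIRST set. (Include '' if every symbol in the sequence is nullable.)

{ ;, ], id, '' }

Add FIRST(<term>)\{''} = { ;, ], id }; <term> is nullable, continue.
Add FIRST(<factor>)\{''} = { ;, ], id }; <factor> is nullable, continue.
Every symbol is nullable, so include ''.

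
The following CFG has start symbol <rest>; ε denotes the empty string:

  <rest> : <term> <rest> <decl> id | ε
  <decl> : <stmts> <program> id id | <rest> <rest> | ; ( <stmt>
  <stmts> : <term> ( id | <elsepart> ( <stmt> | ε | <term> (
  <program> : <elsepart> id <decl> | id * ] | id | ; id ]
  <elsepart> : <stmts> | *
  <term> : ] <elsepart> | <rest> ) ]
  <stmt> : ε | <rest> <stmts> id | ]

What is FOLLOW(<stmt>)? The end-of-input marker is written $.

{ (, ), *, ;, ], id }

In <decl> : ; ( <stmt>: <stmt> is at the end, add FOLLOW(<decl>) = { id }.
In <stmts> : <elsepart> ( <stmt>: <stmt> is at the end, add FOLLOW(<stmts>) = { (, ), *, ;, ], id }.
Union: FOLLOW(<stmt>) = { (, ), *, ;, ], id }.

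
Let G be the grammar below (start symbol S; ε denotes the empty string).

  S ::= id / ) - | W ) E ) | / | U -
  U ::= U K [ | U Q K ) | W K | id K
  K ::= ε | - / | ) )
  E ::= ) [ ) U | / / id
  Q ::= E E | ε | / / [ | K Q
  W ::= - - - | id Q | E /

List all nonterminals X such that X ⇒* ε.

Directly nullable (have an ε-production): K, Q.
No other nonterminal has a production whose RHS symbols are all nullable.

{ K, Q }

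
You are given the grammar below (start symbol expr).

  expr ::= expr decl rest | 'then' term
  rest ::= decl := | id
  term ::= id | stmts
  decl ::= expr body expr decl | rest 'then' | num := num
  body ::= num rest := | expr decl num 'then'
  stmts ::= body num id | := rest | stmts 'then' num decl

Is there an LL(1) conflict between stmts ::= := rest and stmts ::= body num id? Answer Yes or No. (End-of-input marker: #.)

No

FIRST(:= rest) = { := } and FIRST(body num id) = { 'then', num }.
The FIRST sets are disjoint and neither alternative is nullable — no conflict.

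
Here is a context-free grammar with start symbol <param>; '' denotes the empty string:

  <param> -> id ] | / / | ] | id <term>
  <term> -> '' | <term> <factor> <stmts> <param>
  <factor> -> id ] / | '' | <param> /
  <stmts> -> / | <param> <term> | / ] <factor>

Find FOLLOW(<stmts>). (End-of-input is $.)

In <term> -> <term> <factor> <stmts> <param>: add FIRST(<param>) = { /, ], id }.
Union: FOLLOW(<stmts>) = { /, ], id }.

{ /, ], id }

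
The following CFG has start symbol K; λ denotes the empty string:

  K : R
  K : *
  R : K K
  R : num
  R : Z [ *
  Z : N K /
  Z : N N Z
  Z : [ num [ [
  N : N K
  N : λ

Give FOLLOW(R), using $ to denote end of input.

{ $, *, /, [, num }

In K : R: R is at the end, add FOLLOW(K) = { $, *, /, [, num }.
Union: FOLLOW(R) = { $, *, /, [, num }.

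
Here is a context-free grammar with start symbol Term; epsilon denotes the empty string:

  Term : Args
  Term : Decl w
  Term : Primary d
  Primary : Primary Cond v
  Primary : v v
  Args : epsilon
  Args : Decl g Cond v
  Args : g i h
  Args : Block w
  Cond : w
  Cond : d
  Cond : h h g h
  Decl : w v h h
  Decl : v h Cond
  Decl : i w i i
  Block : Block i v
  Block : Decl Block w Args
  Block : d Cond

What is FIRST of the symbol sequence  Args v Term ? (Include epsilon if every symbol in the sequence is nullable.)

{ d, g, i, v, w }

Add FIRST(Args)\{epsilon} = { d, g, i, v, w }; Args is nullable, continue.
v is a terminal; add {v} and stop.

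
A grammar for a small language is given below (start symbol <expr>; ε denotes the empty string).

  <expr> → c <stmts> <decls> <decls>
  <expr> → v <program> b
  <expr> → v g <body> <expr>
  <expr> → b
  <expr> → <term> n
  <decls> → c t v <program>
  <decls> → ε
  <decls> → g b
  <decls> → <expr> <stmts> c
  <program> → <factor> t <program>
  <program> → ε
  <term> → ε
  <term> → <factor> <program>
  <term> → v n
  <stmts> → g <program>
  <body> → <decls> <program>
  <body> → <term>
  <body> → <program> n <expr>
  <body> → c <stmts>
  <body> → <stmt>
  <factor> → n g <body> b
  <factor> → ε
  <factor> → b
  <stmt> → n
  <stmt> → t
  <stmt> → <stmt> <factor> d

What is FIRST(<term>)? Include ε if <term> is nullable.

{ b, n, t, v, ε }

<term> → ε contributes ε.
From <term> → <factor> <program>: <factor>, <program> nullable, take FIRST(<factor>) ∪ FIRST(<program>) = { b, n, t }; also ε since the whole RHS is nullable.
<term> → v n contributes {v}.
Union: FIRST(<term>) = { b, n, t, v, ε }.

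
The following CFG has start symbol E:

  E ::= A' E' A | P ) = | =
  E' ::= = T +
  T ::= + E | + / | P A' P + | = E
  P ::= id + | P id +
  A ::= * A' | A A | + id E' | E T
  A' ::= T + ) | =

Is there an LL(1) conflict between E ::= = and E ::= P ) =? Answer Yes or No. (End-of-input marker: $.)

FIRST(=) = { = } and FIRST(P ) =) = { id }.
The FIRST sets are disjoint and neither alternative is nullable — no conflict.

No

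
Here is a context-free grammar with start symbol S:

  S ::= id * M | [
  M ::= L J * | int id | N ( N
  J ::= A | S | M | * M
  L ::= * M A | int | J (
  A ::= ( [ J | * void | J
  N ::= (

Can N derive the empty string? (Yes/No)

No

No nonterminal in this grammar is nullable.
No production of N has an RHS whose symbols are all nullable, so N is not nullable.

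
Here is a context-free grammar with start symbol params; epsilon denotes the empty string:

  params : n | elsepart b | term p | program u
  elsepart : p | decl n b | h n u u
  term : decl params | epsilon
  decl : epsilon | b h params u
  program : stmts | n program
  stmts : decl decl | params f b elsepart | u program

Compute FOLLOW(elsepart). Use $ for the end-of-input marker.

In params : elsepart b: add FIRST(b) = { b }.
In stmts : params f b elsepart: elsepart is at the end, add FOLLOW(stmts) = { u }.
Union: FOLLOW(elsepart) = { b, u }.

{ b, u }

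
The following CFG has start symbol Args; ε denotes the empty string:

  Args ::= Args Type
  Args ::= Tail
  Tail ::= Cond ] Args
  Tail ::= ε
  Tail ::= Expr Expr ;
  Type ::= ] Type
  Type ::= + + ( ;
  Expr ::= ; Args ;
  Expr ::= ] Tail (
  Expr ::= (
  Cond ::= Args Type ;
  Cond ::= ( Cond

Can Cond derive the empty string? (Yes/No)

Nullable nonterminals: Args, Tail.
No production of Cond has an RHS whose symbols are all nullable, so Cond is not nullable.

No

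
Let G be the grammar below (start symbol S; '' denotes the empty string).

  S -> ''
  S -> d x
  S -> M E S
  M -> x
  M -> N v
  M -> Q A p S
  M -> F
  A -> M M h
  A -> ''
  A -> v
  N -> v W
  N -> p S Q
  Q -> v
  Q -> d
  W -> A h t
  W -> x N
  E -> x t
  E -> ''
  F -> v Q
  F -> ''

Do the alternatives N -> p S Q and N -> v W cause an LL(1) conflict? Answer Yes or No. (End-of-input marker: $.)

FIRST(p S Q) = { p } and FIRST(v W) = { v }.
The FIRST sets are disjoint and neither alternative is nullable — no conflict.

No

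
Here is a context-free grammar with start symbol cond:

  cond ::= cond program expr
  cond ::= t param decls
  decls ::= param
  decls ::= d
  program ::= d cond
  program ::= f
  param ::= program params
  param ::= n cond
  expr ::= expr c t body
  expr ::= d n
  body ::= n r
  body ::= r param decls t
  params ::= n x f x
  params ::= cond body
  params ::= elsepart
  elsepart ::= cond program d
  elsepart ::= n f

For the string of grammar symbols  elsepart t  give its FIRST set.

{ n, t }

Add FIRST(elsepart) = { n, t }; elsepart is not nullable, stop.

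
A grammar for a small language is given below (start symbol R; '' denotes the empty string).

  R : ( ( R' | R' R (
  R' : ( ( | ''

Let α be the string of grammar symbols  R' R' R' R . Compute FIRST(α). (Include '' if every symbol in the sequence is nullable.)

Add FIRST(R')\{''} = { ( }; R' is nullable, continue.
Add FIRST(R')\{''} = { ( }; R' is nullable, continue.
Add FIRST(R')\{''} = { ( }; R' is nullable, continue.
Add FIRST(R) = { ( }; R is not nullable, stop.

{ ( }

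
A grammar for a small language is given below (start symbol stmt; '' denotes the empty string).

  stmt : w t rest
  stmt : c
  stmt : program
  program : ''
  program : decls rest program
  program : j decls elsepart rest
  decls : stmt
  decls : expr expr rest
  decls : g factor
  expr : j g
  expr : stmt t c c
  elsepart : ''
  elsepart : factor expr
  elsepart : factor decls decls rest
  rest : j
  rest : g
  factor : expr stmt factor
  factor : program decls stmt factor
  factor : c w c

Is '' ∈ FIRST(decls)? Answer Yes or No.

Yes

decls : stmt and each of stmt is nullable, so decls ⇒* ''.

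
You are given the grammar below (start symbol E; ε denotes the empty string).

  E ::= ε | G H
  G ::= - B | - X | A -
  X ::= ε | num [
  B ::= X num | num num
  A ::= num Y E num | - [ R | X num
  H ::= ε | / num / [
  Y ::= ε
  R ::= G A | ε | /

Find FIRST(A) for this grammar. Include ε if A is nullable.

{ -, num }

A ::= num Y E num contributes {num}.
A ::= - [ R contributes {-}.
From A ::= X num: X nullable, take FIRST(X) ∪ {num} = { num }.
Union: FIRST(A) = { -, num }.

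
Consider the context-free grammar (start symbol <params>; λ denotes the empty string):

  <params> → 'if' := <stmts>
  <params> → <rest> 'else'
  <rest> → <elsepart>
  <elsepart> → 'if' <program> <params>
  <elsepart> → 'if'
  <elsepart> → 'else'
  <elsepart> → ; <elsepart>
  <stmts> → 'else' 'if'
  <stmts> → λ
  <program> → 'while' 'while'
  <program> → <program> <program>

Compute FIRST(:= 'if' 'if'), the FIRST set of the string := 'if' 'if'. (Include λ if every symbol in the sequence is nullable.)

:= is a terminal; add {:=} and stop.

{ := }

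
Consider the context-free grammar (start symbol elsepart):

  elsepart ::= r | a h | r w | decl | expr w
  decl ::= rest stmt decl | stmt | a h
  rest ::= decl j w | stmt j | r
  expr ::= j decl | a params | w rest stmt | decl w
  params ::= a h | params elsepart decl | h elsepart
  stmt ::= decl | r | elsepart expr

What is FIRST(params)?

{ a, h }

params ::= a h contributes {a}.
From params ::= params elsepart decl: add FIRST(params) = { a, h }.
params ::= h elsepart contributes {h}.
Union: FIRST(params) = { a, h }.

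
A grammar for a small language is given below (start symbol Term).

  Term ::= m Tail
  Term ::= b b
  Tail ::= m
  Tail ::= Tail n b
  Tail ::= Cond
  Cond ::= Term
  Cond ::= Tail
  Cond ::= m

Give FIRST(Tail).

Tail ::= m contributes {m}.
From Tail ::= Tail n b: add FIRST(Tail) = { b, m }.
From Tail ::= Cond: add FIRST(Cond) = { b, m }.
Union: FIRST(Tail) = { b, m }.

{ b, m }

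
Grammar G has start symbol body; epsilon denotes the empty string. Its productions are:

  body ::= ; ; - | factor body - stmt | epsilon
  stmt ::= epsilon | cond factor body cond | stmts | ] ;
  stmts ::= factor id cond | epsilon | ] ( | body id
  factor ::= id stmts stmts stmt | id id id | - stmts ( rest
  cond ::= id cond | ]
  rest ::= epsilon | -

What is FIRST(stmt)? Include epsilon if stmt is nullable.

stmt ::= epsilon contributes epsilon.
From stmt ::= cond factor body cond: add FIRST(cond) = { ], id }.
From stmt ::= stmts: add FIRST(stmts) = { -, ;, ], id, epsilon } (including epsilon since stmts is nullable).
stmt ::= ] ; contributes {]}.
Union: FIRST(stmt) = { -, ;, ], id, epsilon }.

{ -, ;, ], id, epsilon }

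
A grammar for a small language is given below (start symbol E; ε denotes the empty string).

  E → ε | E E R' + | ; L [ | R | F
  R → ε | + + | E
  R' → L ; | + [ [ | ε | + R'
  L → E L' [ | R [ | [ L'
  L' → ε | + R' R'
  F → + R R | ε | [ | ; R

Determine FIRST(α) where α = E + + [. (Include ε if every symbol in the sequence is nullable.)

Add FIRST(E)\{ε} = { +, ;, [ }; E is nullable, continue.
+ is a terminal; add {+} and stop.

{ +, ;, [ }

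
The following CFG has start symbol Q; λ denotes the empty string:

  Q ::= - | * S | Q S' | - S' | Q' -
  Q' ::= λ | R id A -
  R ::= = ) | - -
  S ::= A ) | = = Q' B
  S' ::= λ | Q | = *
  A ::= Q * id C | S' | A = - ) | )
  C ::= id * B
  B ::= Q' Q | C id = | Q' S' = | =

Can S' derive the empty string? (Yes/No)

Yes

S' has an λ-production, so S' ⇒ λ.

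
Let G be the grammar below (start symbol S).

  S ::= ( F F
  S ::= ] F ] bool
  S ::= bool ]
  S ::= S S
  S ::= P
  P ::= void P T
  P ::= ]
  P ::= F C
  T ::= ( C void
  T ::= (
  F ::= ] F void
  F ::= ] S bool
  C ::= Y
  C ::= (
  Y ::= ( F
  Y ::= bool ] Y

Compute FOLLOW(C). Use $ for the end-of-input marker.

In P ::= F C: C is at the end, add FOLLOW(P) = { $, (, ], bool, void }.
In T ::= ( C void: add FIRST(void) = { void }.
Union: FOLLOW(C) = { $, (, ], bool, void }.

{ $, (, ], bool, void }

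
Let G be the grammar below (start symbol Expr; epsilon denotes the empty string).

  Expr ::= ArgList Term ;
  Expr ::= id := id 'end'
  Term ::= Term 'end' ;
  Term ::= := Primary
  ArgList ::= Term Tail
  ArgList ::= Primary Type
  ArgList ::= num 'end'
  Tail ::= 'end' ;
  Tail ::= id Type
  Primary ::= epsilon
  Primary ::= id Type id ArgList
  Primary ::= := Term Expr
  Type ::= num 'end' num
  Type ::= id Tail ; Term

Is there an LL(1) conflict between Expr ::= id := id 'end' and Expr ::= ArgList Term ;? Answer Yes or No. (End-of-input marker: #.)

FIRST(id := id 'end') = { id } and FIRST(ArgList Term ;) = { :=, id, num }.
Both contain id, so the two alternatives are not disjoint — LL(1) conflict.

Yes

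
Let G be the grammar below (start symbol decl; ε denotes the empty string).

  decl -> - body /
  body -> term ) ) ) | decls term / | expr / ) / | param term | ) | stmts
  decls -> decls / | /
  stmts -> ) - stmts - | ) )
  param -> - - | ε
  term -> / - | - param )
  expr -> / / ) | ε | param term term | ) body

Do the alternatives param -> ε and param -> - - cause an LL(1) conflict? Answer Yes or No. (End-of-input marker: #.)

Yes

FIRST(ε) = { ε } and FIRST(- -) = { - }.
The first alternative is nullable and FOLLOW(param) = { ), -, / } shares - with FIRST of the second — conflict.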